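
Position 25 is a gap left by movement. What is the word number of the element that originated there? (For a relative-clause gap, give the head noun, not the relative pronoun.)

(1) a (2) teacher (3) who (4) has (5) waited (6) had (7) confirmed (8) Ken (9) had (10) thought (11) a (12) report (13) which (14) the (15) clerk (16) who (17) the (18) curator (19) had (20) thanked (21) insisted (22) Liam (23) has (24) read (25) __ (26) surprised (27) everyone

The gap at 25 is the object of "read", inside a relative clause.
The relative pronoun is "which" (word 13); it is bound by the head noun immediately before it.
Its filler is the head noun "report", at word 12.

12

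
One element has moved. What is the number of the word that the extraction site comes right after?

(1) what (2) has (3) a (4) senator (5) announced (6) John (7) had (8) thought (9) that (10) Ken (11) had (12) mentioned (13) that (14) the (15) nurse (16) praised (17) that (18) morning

16

The displaced element is "what" (word 1).
It is linked across 3 clause boundaries (Ø → that → that).
It functions as the direct object of "praised", so the gap sits immediately after word 16 ("praised").
Base order: A senator has announced John had thought that Ken had mentioned that the nurse praised what that morning.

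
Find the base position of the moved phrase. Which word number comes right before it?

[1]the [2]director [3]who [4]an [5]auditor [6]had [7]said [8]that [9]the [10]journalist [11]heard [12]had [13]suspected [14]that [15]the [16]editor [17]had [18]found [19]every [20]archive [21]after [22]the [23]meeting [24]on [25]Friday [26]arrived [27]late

The displaced element is "the director" (word 2).
It is linked across 2 clause boundaries (that → Ø).
It functions as the subject of "suspected", so the gap sits immediately after word 11 ("heard").
Base order: An auditor had said that the journalist heard the director had suspected that the editor had found every archive after the meeting on Friday.

11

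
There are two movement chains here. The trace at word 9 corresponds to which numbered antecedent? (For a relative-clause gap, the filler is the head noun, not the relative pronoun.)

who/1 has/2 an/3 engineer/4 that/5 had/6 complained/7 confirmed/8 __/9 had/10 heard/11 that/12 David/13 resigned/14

1

The marked gap is the subject of "heard".
Its filler is the fronted wh-phrase "who", at word 1.
(The other dependency links word 4 to a gap after word 5.)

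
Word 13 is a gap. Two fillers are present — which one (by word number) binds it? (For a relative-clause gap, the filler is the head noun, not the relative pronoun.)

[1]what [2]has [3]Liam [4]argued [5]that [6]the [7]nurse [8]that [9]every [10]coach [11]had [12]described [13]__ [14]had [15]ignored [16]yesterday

7

The marked gap is inside the relative clause, the direct object of "described".
Its filler is the head noun "nurse" (via "that"), at word 7.
(The other dependency links word 1 to a gap after word 15.)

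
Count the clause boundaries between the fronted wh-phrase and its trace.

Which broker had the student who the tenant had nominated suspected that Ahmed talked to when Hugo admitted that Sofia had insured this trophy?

"which broker" is extracted from the PP object of "talked".
Boundaries crossed, outermost first: [that] — 1 in total.

1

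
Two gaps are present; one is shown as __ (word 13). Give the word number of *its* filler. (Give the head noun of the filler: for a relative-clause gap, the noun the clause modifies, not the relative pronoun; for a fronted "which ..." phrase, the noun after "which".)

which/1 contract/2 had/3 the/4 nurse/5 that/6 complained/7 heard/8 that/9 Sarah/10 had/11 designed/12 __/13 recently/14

The marked gap is the direct object of "designed".
Its filler is the fronted wh-phrase "which contract", at word 2.
(The other dependency links word 5 to a gap after word 6.)

2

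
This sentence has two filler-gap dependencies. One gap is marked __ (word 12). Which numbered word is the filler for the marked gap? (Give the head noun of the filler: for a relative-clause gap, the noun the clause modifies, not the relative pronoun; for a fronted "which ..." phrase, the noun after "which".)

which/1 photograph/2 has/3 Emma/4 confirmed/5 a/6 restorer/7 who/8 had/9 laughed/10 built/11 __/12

2

The marked gap is the direct object of "built".
Its filler is the fronted wh-phrase "which photograph", at word 2.
(The other dependency links word 7 to a gap after word 8.)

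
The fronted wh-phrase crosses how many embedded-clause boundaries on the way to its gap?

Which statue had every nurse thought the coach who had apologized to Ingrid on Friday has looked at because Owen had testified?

"which statue" is extracted from the PP object of "looked".
Boundaries crossed, outermost first: [Ø] — 1 in total.

1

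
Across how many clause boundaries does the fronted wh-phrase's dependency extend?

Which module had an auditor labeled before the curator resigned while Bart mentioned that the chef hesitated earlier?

0

"which module" originates inside the matrix clause — no clause boundary is crossed.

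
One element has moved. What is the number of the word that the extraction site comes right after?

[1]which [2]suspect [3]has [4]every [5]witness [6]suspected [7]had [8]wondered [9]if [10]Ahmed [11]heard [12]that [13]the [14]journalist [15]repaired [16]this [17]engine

6

The displaced element is "which suspect" (word 2).
It is linked across 1 clause boundary (Ø).
It functions as the subject of "wondered", so the gap sits immediately after word 6 ("suspected").
Base order: Every witness has suspected that which suspect had wondered if Ahmed heard that the journalist repaired this engine.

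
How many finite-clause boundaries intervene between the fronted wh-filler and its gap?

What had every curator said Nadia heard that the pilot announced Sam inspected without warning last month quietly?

"what" is extracted from the object of "inspected".
Boundaries crossed, outermost first: [Ø], [that], [Ø] — 3 in total.

3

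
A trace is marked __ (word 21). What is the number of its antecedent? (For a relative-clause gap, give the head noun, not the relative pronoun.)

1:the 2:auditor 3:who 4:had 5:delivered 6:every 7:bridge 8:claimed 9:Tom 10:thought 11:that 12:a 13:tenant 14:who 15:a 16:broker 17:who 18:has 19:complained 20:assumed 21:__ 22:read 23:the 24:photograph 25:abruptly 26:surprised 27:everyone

The gap at 21 is the subject of "read", inside a relative clause.
The relative pronoun is "who" (word 14); it is bound by the head noun immediately before it.
Its filler is the head noun "tenant", at word 13.

13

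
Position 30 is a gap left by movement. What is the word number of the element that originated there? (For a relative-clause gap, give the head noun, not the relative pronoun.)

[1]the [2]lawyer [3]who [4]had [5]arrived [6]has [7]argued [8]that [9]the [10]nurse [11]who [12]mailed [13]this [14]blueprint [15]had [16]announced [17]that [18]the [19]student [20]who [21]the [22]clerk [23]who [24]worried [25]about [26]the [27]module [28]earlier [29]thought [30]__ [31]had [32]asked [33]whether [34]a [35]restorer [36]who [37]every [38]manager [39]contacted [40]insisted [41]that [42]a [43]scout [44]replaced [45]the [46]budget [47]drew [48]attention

19

The gap at 30 is the subject of "asked", inside a relative clause.
The relative pronoun is "who" (word 20); it is bound by the head noun immediately before it.
Its filler is the head noun "student", at word 19.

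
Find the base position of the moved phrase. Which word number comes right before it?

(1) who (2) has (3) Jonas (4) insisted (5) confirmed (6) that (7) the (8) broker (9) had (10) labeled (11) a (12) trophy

The displaced element is "who" (word 1).
It is linked across 1 clause boundary (Ø).
It functions as the subject of "confirmed", so the gap sits immediately after word 4 ("insisted").
Base order: Jonas has insisted who confirmed that the broker had labeled a trophy.

4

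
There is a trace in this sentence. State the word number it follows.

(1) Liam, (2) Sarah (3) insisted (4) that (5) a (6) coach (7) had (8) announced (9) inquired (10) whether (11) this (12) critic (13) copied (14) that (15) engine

The displaced element is "Liam" (word 1).
It is linked across 2 clause boundaries (that → Ø).
It functions as the subject of "inquired", so the gap sits immediately after word 8 ("announced").
Base order: Sarah insisted that a coach had announced that Liam inquired whether this critic copied that engine.

8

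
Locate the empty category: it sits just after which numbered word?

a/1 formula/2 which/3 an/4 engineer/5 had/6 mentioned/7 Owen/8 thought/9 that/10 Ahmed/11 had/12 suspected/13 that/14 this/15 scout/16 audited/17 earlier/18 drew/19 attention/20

17

The displaced element is "a formula" (word 2).
It is linked across 3 clause boundaries (Ø → that → that).
It functions as the direct object of "audited", so the gap sits immediately after word 17 ("audited").
Base order: An engineer had mentioned Owen thought that Ahmed had suspected that this scout audited a formula earlier.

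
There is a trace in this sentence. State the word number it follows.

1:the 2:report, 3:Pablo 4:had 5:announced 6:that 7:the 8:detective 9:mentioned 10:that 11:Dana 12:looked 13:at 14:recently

13

The displaced element is "the report" (word 2).
It is linked across 2 clause boundaries (that → that).
It functions as the object of the preposition "at" of "looked", so the gap sits immediately after word 13 ("at").
Base order: Pablo had announced that the detective mentioned that Dana looked at the report recently.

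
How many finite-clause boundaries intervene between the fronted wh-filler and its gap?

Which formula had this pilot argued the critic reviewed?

"which formula" is extracted from the object of "reviewed".
Boundaries crossed, outermost first: [Ø] — 1 in total.

1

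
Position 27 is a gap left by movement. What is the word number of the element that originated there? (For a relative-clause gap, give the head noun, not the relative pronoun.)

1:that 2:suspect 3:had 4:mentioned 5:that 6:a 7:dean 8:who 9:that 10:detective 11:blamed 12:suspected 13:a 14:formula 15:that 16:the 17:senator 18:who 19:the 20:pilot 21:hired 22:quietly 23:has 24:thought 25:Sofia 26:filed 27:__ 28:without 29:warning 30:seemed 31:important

The gap at 27 is the object of "filed", inside a relative clause.
The relative pronoun is "that" (word 15); it is bound by the head noun immediately before it.
Its filler is the head noun "formula", at word 14.

14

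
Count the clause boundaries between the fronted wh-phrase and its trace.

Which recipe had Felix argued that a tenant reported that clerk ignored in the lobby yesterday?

"which recipe" is extracted from the object of "ignored".
Boundaries crossed, outermost first: [that], [Ø] — 2 in total.

2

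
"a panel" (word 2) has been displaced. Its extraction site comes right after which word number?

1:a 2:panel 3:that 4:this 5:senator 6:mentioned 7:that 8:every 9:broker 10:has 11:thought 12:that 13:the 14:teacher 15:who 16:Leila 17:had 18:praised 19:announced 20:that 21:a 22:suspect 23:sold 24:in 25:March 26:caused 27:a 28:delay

23

The displaced element is "a panel" (word 2).
It is linked across 3 clause boundaries (that → that → that).
It functions as the direct object of "sold", so the gap sits immediately after word 23 ("sold").
Base order: This senator mentioned that every broker has thought that the teacher who Leila had praised announced that a suspect sold a panel in March.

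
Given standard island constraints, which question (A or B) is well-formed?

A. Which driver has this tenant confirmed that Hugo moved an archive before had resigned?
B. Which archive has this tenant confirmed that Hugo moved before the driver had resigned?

In A, the wh-phrase is extracted from inside an adjunct island (introduced by "before"), which blocks movement.
In B, the extraction path crosses only that-complement boundaries, which are transparent.
So B is grammatical.

B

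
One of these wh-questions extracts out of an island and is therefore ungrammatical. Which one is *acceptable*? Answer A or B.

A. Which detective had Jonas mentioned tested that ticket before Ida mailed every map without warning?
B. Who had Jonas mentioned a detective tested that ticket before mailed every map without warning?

In B, the wh-phrase is extracted from inside an adjunct island (introduced by "before"), which blocks movement.
In A, the extraction path crosses only that-complement boundaries, which are transparent.
So A is grammatical.

A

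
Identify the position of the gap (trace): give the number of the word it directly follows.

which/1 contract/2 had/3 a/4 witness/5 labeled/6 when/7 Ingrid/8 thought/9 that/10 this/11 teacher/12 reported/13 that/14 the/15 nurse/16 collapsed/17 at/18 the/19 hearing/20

The displaced element is "which contract" (word 2).
It functions as the direct object of "labeled", so the gap sits immediately after word 6 ("labeled").
Base order: A witness had labeled which contract when Ingrid thought that this teacher reported that the nurse collapsed at the hearing.

6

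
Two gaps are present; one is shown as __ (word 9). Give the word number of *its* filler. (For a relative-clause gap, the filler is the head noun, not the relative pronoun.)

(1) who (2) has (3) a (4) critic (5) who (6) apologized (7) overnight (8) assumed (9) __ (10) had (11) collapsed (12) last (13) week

The marked gap is the subject of "collapsed".
Its filler is the fronted wh-phrase "who", at word 1.
(The other dependency links word 4 to a gap after word 5.)

1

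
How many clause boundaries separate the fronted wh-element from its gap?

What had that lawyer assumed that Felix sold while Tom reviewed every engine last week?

"what" is extracted from the object of "sold".
Boundaries crossed, outermost first: [that] — 1 in total.

1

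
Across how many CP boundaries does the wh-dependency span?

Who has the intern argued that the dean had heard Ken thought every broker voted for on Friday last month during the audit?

3

"who" is extracted from the PP object of "voted".
Boundaries crossed, outermost first: [that], [Ø], [Ø] — 3 in total.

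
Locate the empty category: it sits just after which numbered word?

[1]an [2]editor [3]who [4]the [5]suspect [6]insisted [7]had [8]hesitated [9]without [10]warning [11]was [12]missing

6

The displaced element is "an editor" (word 2).
It is linked across 1 clause boundary (Ø).
It functions as the subject of "hesitated", so the gap sits immediately after word 6 ("insisted").
Base order: The suspect insisted that an editor had hesitated without warning.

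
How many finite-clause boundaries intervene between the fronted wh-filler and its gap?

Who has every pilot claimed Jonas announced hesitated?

"who" is extracted from the subject of "hesitated".
Boundaries crossed, outermost first: [Ø], [Ø] — 2 in total.

2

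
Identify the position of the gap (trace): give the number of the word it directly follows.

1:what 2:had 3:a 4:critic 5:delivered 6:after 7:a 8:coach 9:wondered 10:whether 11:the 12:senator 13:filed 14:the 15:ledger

The displaced element is "what" (word 1).
It functions as the direct object of "delivered", so the gap sits immediately after word 5 ("delivered").
Base order: A critic had delivered what after a coach wondered whether the senator filed the ledger.

5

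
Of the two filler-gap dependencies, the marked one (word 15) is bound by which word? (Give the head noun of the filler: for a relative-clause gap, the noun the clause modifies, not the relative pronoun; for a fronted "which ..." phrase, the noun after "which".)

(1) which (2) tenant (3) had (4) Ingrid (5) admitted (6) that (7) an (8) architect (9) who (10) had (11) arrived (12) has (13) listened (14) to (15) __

2

The marked gap is the object of the preposition "to" of "listened".
Its filler is the fronted wh-phrase "which tenant", at word 2.
(The other dependency links word 8 to a gap after word 9.)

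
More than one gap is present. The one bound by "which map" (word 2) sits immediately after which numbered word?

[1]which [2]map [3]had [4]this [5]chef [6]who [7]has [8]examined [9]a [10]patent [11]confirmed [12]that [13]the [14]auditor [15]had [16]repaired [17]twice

The displaced element is "which map" (word 2).
It is linked across 1 clause boundary (that).
It functions as the direct object of "repaired", so the gap sits immediately after word 16 ("repaired").
Base order: This chef who has examined a patent had confirmed that the auditor had repaired which map twice.

16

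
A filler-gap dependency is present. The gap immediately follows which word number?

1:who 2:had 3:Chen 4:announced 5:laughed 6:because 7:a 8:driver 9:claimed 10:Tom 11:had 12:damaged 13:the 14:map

The displaced element is "who" (word 1).
It is linked across 1 clause boundary (Ø).
It functions as the subject of "laughed", so the gap sits immediately after word 4 ("announced").
Base order: Chen had announced who laughed because a driver claimed Tom had damaged the map.

4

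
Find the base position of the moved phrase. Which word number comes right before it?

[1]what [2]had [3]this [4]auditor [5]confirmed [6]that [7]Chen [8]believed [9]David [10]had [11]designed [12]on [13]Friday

11

The displaced element is "what" (word 1).
It is linked across 2 clause boundaries (that → Ø).
It functions as the direct object of "designed", so the gap sits immediately after word 11 ("designed").
Base order: This auditor had confirmed that Chen believed David had designed what on Friday.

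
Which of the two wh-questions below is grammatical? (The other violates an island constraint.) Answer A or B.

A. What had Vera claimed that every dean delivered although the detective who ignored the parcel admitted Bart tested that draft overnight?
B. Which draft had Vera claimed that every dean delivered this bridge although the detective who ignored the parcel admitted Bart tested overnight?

In B, the wh-phrase is extracted from inside an adjunct island (introduced by "although"), which blocks movement.
In A, the extraction path crosses only that-complement boundaries, which are transparent.
So A is grammatical.

A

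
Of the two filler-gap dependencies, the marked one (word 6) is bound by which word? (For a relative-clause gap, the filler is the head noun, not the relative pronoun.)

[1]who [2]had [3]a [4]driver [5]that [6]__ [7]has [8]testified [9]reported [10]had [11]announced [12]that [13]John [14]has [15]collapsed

4

The marked gap is inside the relative clause, the subject of "testified".
Its filler is the head noun "driver" (via "that"), at word 4.
(The other dependency links word 1 to a gap after word 9.)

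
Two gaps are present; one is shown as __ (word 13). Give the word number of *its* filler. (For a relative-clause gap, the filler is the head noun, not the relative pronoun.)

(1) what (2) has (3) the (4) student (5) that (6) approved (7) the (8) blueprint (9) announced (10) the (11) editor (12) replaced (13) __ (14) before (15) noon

The marked gap is the direct object of "replaced".
Its filler is the fronted wh-phrase "what", at word 1.
(The other dependency links word 4 to a gap after word 5.)

1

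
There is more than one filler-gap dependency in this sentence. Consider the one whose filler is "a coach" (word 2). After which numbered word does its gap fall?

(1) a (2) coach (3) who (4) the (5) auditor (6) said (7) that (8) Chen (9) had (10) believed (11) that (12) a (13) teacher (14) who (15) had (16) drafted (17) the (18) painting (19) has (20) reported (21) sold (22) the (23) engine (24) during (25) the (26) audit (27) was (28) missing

The displaced element is "a coach" (word 2).
It is linked across 3 clause boundaries (that → that → Ø).
It functions as the subject of "sold", so the gap sits immediately after word 20 ("reported").
Base order: The auditor said that Chen had believed that a teacher who had drafted the painting has reported that a coach sold the engine during the audit.

20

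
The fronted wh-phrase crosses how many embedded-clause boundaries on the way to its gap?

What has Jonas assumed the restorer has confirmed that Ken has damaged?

"what" is extracted from the object of "damaged".
Boundaries crossed, outermost first: [Ø], [that] — 2 in total.

2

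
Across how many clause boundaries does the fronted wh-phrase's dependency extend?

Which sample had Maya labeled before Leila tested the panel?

0

"which sample" originates inside the matrix clause — no clause boundary is crossed.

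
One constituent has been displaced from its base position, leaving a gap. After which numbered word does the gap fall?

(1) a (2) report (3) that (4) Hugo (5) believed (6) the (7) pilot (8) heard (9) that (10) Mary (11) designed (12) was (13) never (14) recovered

11

The displaced element is "a report" (word 2).
It is linked across 2 clause boundaries (Ø → that).
It functions as the direct object of "designed", so the gap sits immediately after word 11 ("designed").
Base order: Hugo believed the pilot heard that Mary designed a report.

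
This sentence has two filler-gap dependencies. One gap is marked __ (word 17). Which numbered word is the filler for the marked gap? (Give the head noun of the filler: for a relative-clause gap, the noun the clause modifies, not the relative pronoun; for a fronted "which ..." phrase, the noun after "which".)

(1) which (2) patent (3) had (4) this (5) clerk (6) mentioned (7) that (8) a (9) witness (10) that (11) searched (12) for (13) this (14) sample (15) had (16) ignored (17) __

The marked gap is the direct object of "ignored".
Its filler is the fronted wh-phrase "which patent", at word 2.
(The other dependency links word 9 to a gap after word 10.)

2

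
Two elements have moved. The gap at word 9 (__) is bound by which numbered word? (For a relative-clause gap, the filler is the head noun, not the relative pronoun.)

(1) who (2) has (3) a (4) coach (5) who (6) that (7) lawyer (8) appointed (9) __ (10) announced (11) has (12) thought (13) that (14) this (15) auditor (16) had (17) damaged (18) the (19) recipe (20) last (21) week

The marked gap is inside the relative clause, the direct object of "appointed".
Its filler is the head noun "coach" (via "who"), at word 4.
(The other dependency links word 1 to a gap after word 10.)

4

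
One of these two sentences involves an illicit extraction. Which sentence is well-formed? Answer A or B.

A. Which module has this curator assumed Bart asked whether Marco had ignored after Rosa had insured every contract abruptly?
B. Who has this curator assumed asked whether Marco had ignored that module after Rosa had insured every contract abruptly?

In A, the wh-phrase is extracted from inside a wh-island (introduced by "whether"), which blocks movement.
In B, the extraction path crosses only that-complement boundaries, which are transparent.
So B is grammatical.

B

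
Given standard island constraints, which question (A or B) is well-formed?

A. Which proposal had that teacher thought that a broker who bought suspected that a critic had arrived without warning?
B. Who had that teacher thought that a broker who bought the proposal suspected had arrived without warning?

In A, the wh-phrase is extracted from inside a complex-NP island (relative clause) (introduced by "who"), which blocks movement.
In B, the extraction path crosses only that-complement boundaries, which are transparent.
So B is grammatical.

B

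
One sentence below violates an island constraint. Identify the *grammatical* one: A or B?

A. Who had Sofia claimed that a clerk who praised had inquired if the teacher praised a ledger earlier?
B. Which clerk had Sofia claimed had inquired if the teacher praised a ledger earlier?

In A, the wh-phrase is extracted from inside a complex-NP island (relative clause) (introduced by "who"), which blocks movement.
In B, the extraction path crosses only that-complement boundaries, which are transparent.
So B is grammatical.

B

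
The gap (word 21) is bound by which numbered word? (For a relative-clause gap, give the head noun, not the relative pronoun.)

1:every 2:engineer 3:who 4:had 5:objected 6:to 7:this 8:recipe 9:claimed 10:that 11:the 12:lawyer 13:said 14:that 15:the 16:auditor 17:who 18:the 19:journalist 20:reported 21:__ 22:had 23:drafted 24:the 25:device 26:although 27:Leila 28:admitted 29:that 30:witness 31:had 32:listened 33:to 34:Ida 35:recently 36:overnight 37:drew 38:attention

The gap at 21 is the subject of "drafted", inside a relative clause.
The relative pronoun is "who" (word 17); it is bound by the head noun immediately before it.
Its filler is the head noun "auditor", at word 16.

16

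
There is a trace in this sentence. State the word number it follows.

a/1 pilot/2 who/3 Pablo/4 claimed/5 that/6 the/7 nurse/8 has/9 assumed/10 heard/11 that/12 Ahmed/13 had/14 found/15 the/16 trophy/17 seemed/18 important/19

10

The displaced element is "a pilot" (word 2).
It is linked across 2 clause boundaries (that → Ø).
It functions as the subject of "heard", so the gap sits immediately after word 10 ("assumed").
Base order: Pablo claimed that the nurse has assumed that a pilot heard that Ahmed had found the trophy.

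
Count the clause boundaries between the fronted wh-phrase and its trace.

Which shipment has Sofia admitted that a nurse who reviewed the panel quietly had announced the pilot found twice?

2

"which shipment" is extracted from the object of "found".
Boundaries crossed, outermost first: [that], [Ø] — 2 in total.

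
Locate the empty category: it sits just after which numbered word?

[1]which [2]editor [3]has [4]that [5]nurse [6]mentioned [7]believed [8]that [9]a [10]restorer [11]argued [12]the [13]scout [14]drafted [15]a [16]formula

6

The displaced element is "which editor" (word 2).
It is linked across 1 clause boundary (Ø).
It functions as the subject of "believed", so the gap sits immediately after word 6 ("mentioned").
Base order: That nurse has mentioned that which editor believed that a restorer argued the scout drafted a formula.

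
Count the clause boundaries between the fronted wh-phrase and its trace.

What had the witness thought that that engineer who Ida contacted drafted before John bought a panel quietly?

"what" is extracted from the object of "drafted".
Boundaries crossed, outermost first: [that] — 1 in total.

1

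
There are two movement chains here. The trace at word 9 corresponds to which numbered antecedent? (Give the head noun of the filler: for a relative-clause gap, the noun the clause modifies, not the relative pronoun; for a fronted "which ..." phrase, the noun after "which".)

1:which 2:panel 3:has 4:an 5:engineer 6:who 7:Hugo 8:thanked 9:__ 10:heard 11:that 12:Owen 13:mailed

5

The marked gap is inside the relative clause, the direct object of "thanked".
Its filler is the head noun "engineer" (via "who"), at word 5.
(The other dependency links word 2 to a gap after word 13.)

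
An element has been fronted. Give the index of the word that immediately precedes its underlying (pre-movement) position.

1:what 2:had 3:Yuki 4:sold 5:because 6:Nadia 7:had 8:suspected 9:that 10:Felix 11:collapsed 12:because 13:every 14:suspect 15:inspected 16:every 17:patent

4

The displaced element is "what" (word 1).
It functions as the direct object of "sold", so the gap sits immediately after word 4 ("sold").
Base order: Yuki had sold what because Nadia had suspected that Felix collapsed because every suspect inspected every patent.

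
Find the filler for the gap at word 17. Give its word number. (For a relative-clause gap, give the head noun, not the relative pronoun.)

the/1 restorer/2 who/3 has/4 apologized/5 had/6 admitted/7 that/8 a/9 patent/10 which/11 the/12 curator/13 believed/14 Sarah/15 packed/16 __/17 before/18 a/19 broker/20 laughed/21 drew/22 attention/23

The gap at 17 is the object of "packed", inside a relative clause.
The relative pronoun is "which" (word 11); it is bound by the head noun immediately before it.
Its filler is the head noun "patent", at word 10.

10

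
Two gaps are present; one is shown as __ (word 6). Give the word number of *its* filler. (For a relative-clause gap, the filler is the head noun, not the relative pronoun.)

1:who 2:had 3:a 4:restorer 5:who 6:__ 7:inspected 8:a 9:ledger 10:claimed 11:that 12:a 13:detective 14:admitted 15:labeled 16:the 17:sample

4

The marked gap is inside the relative clause, the subject of "inspected".
Its filler is the head noun "restorer" (via "who"), at word 4.
(The other dependency links word 1 to a gap after word 14.)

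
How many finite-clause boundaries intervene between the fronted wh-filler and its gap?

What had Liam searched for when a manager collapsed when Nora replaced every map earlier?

"what" originates inside the matrix clause — no clause boundary is crossed.

0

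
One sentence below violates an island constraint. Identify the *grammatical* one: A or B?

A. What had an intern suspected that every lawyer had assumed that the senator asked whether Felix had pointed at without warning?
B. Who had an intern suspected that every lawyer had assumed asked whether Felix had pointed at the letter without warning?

In A, the wh-phrase is extracted from inside a wh-island (introduced by "whether"), which blocks movement.
In B, the extraction path crosses only that-complement boundaries, which are transparent.
So B is grammatical.

B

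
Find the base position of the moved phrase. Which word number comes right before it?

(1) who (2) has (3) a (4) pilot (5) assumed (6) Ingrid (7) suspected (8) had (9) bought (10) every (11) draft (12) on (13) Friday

7

The displaced element is "who" (word 1).
It is linked across 2 clause boundaries (Ø → Ø).
It functions as the subject of "bought", so the gap sits immediately after word 7 ("suspected").
Base order: A pilot has assumed Ingrid suspected that who had bought every draft on Friday.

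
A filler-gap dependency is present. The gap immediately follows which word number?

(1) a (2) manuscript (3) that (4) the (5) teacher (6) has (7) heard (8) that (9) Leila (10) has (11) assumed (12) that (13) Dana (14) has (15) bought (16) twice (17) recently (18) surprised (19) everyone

The displaced element is "a manuscript" (word 2).
It is linked across 2 clause boundaries (that → that).
It functions as the direct object of "bought", so the gap sits immediately after word 15 ("bought").
Base order: The teacher has heard that Leila has assumed that Dana has bought a manuscript twice recently.

15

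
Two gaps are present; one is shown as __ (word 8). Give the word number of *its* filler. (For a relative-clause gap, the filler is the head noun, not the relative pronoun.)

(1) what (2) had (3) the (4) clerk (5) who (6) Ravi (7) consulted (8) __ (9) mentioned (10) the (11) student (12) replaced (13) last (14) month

The marked gap is inside the relative clause, the direct object of "consulted".
Its filler is the head noun "clerk" (via "who"), at word 4.
(The other dependency links word 1 to a gap after word 12.)

4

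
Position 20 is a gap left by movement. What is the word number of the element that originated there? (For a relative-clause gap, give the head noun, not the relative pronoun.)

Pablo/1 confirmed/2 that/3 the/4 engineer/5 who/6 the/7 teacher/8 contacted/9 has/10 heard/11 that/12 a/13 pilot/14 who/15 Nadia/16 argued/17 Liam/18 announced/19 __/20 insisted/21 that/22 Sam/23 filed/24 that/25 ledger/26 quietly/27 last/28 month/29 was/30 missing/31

14

The gap at 20 is the subject of "insisted", inside a relative clause.
The relative pronoun is "who" (word 15); it is bound by the head noun immediately before it.
Its filler is the head noun "pilot", at word 14.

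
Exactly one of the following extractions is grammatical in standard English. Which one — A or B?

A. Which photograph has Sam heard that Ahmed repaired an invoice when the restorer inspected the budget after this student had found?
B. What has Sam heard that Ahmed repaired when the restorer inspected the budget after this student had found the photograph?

In A, the wh-phrase is extracted from inside an adjunct island (introduced by "when"), which blocks movement.
In B, the extraction path crosses only that-complement boundaries, which are transparent.
So B is grammatical.

B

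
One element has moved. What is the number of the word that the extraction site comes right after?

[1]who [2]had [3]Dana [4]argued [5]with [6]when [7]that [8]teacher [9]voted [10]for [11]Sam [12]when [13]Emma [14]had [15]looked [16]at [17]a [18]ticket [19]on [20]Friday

The displaced element is "who" (word 1).
It functions as the object of the preposition "with" of "argued", so the gap sits immediately after word 5 ("with").
Base order: Dana had argued with who when that teacher voted for Sam when Emma had looked at a ticket on Friday.

5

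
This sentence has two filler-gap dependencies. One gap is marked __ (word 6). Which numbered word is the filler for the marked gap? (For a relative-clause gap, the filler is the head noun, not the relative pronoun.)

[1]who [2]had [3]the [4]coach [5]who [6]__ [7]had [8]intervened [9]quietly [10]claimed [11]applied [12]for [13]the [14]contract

The marked gap is inside the relative clause, the subject of "intervened".
Its filler is the head noun "coach" (via "who"), at word 4.
(The other dependency links word 1 to a gap after word 10.)

4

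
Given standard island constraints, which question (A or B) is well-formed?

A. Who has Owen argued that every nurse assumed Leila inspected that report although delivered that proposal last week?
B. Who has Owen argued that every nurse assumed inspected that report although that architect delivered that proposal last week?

B

In A, the wh-phrase is extracted from inside an adjunct island (introduced by "although"), which blocks movement.
In B, the extraction path crosses only that-complement boundaries, which are transparent.
So B is grammatical.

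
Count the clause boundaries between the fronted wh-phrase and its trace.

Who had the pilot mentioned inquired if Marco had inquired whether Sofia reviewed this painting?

"who" is extracted from the subject of "inquired".
Boundaries crossed, outermost first: [Ø] — 1 in total.

1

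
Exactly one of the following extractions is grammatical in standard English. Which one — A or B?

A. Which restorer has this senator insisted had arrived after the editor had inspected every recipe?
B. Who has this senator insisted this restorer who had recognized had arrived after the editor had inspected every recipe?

In B, the wh-phrase is extracted from inside a complex-NP island (relative clause) (introduced by "who"), which blocks movement.
In A, the extraction path crosses only that-complement boundaries, which are transparent.
So A is grammatical.

A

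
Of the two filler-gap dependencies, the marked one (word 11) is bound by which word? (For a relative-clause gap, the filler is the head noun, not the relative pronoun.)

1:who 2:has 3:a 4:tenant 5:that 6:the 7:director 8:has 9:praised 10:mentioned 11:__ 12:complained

1

The marked gap is the subject of "complained".
Its filler is the fronted wh-phrase "who", at word 1.
(The other dependency links word 4 to a gap after word 9.)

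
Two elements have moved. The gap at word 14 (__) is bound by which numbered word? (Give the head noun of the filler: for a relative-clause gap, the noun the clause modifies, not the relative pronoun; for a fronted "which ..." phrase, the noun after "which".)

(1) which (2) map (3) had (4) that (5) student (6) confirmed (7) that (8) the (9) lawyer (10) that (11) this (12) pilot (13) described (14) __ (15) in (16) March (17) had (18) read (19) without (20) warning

The marked gap is inside the relative clause, the direct object of "described".
Its filler is the head noun "lawyer" (via "that"), at word 9.
(The other dependency links word 2 to a gap after word 18.)

9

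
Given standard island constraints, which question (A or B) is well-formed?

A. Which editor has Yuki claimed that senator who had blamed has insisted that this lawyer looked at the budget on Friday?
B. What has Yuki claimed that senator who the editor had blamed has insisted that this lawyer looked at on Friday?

In A, the wh-phrase is extracted from inside a complex-NP island (relative clause) (introduced by "who"), which blocks movement.
In B, the extraction path crosses only that-complement boundaries, which are transparent.
So B is grammatical.

B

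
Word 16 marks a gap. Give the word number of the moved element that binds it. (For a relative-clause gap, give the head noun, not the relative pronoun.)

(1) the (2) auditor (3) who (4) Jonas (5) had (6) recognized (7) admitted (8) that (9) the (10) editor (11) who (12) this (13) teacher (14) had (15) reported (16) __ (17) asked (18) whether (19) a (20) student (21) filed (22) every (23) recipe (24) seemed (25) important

The gap at 16 is the subject of "asked", inside a relative clause.
The relative pronoun is "who" (word 11); it is bound by the head noun immediately before it.
Its filler is the head noun "editor", at word 10.

10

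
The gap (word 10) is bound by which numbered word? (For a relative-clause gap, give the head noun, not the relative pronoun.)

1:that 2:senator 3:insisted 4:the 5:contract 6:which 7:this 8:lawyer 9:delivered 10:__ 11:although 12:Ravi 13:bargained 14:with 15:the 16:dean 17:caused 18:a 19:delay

The gap at 10 is the object of "delivered", inside a relative clause.
The relative pronoun is "which" (word 6); it is bound by the head noun immediately before it.
Its filler is the head noun "contract", at word 5.

5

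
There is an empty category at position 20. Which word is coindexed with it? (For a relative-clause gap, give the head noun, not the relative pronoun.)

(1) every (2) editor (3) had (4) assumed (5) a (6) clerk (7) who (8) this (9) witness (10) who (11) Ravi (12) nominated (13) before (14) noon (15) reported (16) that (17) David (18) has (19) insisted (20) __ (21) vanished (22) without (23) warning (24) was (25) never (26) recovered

The gap at 20 is the subject of "vanished", inside a relative clause.
The relative pronoun is "who" (word 7); it is bound by the head noun immediately before it.
Its filler is the head noun "clerk", at word 6.

6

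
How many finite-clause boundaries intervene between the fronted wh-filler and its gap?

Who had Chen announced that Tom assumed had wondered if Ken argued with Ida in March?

2

"who" is extracted from the subject of "wondered".
Boundaries crossed, outermost first: [that], [Ø] — 2 in total.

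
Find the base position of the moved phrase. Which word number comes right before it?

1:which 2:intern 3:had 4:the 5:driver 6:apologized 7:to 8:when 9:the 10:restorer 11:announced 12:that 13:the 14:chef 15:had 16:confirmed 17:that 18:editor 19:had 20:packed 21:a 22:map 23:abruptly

7

The displaced element is "which intern" (word 2).
It functions as the object of the preposition "to" of "apologized", so the gap sits immediately after word 7 ("to").
Base order: The driver had apologized to which intern when the restorer announced that the chef had confirmed that editor had packed a map abruptly.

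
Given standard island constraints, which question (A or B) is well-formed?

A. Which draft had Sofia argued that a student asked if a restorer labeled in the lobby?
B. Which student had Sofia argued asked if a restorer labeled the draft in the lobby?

B

In A, the wh-phrase is extracted from inside a wh-island (introduced by "if"), which blocks movement.
In B, the extraction path crosses only that-complement boundaries, which are transparent.
So B is grammatical.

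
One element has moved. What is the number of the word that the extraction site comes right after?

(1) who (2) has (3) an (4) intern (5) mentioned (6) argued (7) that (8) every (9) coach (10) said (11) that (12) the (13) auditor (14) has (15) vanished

The displaced element is "who" (word 1).
It is linked across 1 clause boundary (Ø).
It functions as the subject of "argued", so the gap sits immediately after word 5 ("mentioned").
Base order: An intern has mentioned who argued that every coach said that the auditor has vanished.

5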